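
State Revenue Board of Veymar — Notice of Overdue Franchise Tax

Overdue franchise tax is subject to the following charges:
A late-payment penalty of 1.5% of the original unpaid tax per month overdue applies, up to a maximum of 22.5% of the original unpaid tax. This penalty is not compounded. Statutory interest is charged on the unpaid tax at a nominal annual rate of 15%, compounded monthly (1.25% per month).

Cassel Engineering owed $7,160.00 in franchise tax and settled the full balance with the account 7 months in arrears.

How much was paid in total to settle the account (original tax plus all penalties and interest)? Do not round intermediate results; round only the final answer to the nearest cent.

Penalty: 7 × 1.5% × $7,160.00 = $751.80 (below the 22.5% cap of $1,611.00)
Interest: $7,160.00 × ((1 + 0.0125)^7 − 1) = $7,160.00 × 0.0908505… = $650.4894…
Total = $7,160.00 + $751.8000 + $650.4894… = $8,562.29

$8,562.29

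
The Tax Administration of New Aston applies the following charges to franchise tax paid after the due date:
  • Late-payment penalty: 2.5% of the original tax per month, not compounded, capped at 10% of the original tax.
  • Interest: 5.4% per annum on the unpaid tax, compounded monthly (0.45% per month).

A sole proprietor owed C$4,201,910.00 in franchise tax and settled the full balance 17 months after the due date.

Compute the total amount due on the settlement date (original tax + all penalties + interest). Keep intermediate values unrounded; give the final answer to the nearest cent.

C$4,955,383.70

Penalty (uncapped): 17 × 2.5% × C$4,201,910.00 = C$1,785,811.75; cap = 10% × C$4,201,910.00 = C$420,191.00 → penalty = C$420,191.00
Interest: C$4,201,910.00 × ((1 + 0.0045)^17 − 1) = C$4,201,910.00 × 0.0793170… = C$333,282.6958…
Total = C$4,201,910.00 + C$420,191.0000 + C$333,282.6958… = C$4,955,383.70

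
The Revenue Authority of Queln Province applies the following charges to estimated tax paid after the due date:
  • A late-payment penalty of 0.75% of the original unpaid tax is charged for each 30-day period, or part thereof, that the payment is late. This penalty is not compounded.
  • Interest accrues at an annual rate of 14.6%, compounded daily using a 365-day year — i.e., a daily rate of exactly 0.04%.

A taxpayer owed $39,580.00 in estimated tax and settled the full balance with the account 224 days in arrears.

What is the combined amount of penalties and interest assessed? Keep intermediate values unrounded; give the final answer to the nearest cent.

$6,084.12

Penalty periods: ⌈224/30⌉ = 8; penalty = 8 × 0.75% × $39,580.00 = $2,374.80
Interest: $39,580.00 × ((1 + 0.0004)^224 − 1) = $39,580.00 × 0.09371711… = $3,709.3231…
Penalties + interest = $2,374.8000 + $3,709.3231… = $6,084.12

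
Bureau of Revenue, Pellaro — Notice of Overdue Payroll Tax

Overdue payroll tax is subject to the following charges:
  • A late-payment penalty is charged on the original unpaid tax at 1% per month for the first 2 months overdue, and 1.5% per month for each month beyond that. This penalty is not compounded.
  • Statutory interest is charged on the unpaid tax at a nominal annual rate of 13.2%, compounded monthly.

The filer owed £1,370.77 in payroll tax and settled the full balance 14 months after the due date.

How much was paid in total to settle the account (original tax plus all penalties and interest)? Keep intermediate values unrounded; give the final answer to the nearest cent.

Penalty, months 1–2: 2 × 1% × £1,370.77 = £27.42…
Penalty, months 3–14: 12 × 1.5% × £1,370.77 = £246.74…
Interest (13.2%/yr ÷ 12 = 1.1%/month): £1,370.77 × ((1 + 0.011)^14 − 1) = £226.8768…
Total = £1,370.77 + £274.1540 + £226.8768… = £1,871.80

£1,871.80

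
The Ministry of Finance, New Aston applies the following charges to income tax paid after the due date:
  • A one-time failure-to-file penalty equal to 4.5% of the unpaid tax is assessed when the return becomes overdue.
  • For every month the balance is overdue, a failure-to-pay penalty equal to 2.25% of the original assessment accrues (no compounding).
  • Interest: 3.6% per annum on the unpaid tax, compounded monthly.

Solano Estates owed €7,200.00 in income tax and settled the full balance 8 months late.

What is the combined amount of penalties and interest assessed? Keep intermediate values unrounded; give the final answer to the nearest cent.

Failure-to-file penalty: 4.5% × €7,200.00 = €324.00
Failure-to-pay penalty = 2.25% × €7,200.00 × 8 mo = €1,296.00
Interest (3.6%/yr ÷ 12 = 0.3%/month): €7,200.00 × ((1 + 0.003)^8 − 1) = €174.6253…
Penalties + interest = €1,620.0000 + €174.6253… = €1,794.63

€1,794.63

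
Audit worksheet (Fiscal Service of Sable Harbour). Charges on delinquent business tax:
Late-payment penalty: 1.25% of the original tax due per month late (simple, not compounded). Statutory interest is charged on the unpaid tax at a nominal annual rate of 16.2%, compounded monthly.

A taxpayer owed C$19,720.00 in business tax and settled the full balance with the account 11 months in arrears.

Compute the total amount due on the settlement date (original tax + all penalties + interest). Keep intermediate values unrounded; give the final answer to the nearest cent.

C$25,565.81

Late-payment penalty: 11 × 1.25% × C$19,720.00 = C$2,711.50
Interest (16.2%/yr ÷ 12 = 1.35%/month): C$19,720.00 × ((1 + 0.0135)^11 − 1) = C$3,134.3142…
Total = C$19,720.00 + C$2,711.5000 + C$3,134.3142… = C$25,565.81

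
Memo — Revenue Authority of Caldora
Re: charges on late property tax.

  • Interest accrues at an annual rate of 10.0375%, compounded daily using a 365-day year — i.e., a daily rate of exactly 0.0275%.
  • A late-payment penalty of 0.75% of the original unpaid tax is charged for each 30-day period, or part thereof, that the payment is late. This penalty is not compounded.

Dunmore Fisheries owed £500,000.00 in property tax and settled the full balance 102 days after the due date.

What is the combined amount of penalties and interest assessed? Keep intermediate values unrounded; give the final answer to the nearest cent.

£29,221.57

Penalty periods: ⌈102/30⌉ = 4; penalty = 4 × 0.75% × £500,000.00 = £15,000.00
Interest: £500,000.00 × ((1 + 0.000275)^102 − 1) = £500,000.00 × 0.02844314… = £14,221.5698…
Penalties + interest = £15,000.0000 + £14,221.5698… = £29,221.57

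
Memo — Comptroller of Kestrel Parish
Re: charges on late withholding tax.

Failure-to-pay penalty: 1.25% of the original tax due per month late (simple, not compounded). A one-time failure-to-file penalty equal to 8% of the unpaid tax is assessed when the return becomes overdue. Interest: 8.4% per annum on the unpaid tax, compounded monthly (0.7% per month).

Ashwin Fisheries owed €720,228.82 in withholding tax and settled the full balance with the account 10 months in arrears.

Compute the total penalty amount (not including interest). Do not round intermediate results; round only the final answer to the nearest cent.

Failure-to-file penalty: 8% × €720,228.82 = €57,618.31…
Failure-to-pay penalty: 10 × 1.25% × €720,228.82 = €90,028.60…
Total penalty = €57,618.31… + €90,028.60… = €147,646.91

€147,646.91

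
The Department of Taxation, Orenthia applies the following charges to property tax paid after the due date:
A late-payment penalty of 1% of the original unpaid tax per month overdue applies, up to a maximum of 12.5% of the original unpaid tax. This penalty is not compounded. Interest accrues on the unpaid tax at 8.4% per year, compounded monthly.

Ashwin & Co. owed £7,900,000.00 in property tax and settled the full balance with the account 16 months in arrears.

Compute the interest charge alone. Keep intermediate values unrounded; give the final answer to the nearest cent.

Interest (8.4%/yr ÷ 12 = 0.7%/month): £7,900,000.00 × ((1 + 0.007)^16 − 1) = £932,804.5411…

£932,804.54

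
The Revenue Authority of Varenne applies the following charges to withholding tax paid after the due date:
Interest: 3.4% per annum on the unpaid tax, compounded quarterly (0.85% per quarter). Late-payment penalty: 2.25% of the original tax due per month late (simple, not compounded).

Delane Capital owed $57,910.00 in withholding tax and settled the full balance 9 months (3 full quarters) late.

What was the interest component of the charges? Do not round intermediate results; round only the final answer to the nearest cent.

Interest: $57,910.00 × ((1 + 0.0085)^3 − 1) = $57,910.00 × 0.0257174… = $1,489.2926…

$1,489.29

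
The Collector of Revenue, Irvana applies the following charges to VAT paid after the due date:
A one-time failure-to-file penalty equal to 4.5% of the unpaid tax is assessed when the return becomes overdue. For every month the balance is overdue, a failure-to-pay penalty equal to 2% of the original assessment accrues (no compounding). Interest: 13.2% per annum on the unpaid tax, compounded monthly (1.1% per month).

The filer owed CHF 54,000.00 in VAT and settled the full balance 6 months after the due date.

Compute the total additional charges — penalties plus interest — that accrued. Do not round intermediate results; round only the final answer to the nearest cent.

CHF 12,573.46

Failure-to-file penalty: 4.5% × CHF 54,000.00 = CHF 2,430.00
Failure-to-pay penalty = 2% × CHF 54,000.00 × 6 mo = CHF 6,480.00
Interest: CHF 54,000.00 × ((1 + 0.011)^6 − 1) = CHF 54,000.00 × 0.0678418… = CHF 3,663.4594…
Penalties + interest = CHF 8,910.0000 + CHF 3,663.4594… = CHF 12,573.46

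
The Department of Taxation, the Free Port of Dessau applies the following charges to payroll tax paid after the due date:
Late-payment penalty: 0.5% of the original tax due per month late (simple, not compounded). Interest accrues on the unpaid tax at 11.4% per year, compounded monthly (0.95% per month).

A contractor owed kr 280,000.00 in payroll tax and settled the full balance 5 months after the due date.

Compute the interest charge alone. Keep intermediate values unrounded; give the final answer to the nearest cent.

kr 13,555.11

Interest: kr 280,000.00 × ((1 + 0.0095)^5 − 1) = kr 280,000.00 × 0.0484111… = kr 13,555.1121…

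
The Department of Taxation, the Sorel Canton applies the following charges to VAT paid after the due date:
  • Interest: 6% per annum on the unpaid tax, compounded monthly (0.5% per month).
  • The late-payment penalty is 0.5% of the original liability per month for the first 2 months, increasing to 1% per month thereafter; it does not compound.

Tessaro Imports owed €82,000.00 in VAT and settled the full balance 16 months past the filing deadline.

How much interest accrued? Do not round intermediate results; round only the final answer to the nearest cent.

€6,811.83

Interest: €82,000.00 × ((1 + 0.005)^16 − 1) = €82,000.00 × 0.0830712… = €6,811.8344…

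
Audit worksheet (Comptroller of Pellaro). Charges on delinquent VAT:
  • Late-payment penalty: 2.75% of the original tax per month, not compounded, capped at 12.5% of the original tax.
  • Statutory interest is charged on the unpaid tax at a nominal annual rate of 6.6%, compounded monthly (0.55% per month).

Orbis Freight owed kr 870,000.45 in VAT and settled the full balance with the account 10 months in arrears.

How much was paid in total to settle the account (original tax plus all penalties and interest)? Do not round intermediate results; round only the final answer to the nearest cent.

Penalty (uncapped): 10 × 2.75% × kr 870,000.45 = kr 239,250.12…; cap = 12.5% × kr 870,000.45 = kr 108,750.06… → penalty = kr 108,750.06…
Interest: kr 870,000.45 × ((1 + 0.0055)^10 − 1) = kr 870,000.45 × 0.0563814… = kr 49,051.8507…
Total = kr 870,000.45 + kr 108,750.0563… + kr 49,051.8507… = kr 1,027,802.36

kr 1,027,802.36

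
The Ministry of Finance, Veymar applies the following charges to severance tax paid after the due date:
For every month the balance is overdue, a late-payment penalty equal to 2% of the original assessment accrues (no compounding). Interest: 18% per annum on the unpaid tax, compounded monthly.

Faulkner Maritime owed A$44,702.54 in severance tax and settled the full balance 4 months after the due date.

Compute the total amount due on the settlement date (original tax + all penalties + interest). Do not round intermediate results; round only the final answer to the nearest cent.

Late-payment penalty: 4 × 2% × A$44,702.54 = A$3,576.20…
Interest (18%/yr ÷ 12 = 1.5%/month): A$44,702.54 × ((1 + 0.015)^4 − 1) = A$2,743.1066…
Total = A$44,702.54 + A$3,576.2032 + A$2,743.1066… = A$51,021.85

A$51,021.85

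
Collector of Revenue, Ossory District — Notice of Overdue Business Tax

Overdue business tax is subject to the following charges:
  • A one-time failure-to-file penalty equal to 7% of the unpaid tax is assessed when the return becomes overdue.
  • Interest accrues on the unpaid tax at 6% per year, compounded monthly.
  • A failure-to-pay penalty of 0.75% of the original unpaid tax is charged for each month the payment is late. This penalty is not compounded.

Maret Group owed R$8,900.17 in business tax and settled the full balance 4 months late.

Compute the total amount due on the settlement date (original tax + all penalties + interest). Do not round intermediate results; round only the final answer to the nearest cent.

Failure-to-file penalty: 7% × R$8,900.17 = R$623.01…
Failure-to-pay penalty: 4 × 0.75% × R$8,900.17 = R$267.01…
Interest (6%/yr ÷ 12 = 0.5%/month): R$8,900.17 × ((1 + 0.005)^4 − 1) = R$179.3429…
Total = R$8,900.17 + R$890.0170 + R$179.3429… = R$9,969.53

R$9,969.53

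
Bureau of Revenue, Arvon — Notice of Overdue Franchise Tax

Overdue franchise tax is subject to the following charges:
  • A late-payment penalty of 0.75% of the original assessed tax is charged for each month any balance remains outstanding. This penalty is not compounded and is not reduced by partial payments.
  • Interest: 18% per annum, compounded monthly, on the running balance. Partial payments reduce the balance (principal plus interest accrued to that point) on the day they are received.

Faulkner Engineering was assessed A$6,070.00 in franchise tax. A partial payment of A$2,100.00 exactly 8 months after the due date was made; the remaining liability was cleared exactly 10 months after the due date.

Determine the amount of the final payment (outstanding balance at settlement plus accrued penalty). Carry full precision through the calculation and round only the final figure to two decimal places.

Monthly rate = 18% ÷ 12 = 1.5%
Balance at month 8: A$6,070.0000 × (1 + 0.015)^8 = A$6,837.8100…
After A$2,100.00 payment: A$6,837.8100… − A$2,100.00 = A$4,737.8100…
Balance at month 10: A$4,737.8100… × (1 + 0.015)^2 = A$4,881.0103…
Penalty: 10 × 0.75% × A$6,070.00 = A$455.25
Final settlement = outstanding balance + penalty = A$4,881.0103… + A$455.25 = A$5,336.26

A$5,336.26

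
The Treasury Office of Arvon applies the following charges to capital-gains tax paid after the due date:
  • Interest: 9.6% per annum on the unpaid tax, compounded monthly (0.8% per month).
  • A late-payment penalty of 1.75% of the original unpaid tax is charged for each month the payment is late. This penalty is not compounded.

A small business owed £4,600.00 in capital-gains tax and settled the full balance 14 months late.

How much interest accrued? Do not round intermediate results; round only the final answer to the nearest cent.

£542.87

Interest: £4,600.00 × ((1 + 0.008)^14 − 1) = £4,600.00 × 0.1180145… = £542.8669…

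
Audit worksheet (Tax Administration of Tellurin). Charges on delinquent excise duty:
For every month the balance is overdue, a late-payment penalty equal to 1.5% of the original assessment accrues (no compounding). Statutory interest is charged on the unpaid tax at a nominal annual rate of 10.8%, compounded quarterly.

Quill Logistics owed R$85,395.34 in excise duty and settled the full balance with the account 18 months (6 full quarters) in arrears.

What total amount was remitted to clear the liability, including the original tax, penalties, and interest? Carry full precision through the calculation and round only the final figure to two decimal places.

Late-payment penalty = 1.5% × R$85,395.34 × 18 mo = R$23,056.74…
Interest (10.8%/yr ÷ 4 = 2.7%/quarter): R$85,395.34 × ((1 + 0.027)^6 − 1) = R$14,802.1480…
Total = R$85,395.34 + R$23,056.7418 + R$14,802.1480… = R$123,254.23

R$123,254.23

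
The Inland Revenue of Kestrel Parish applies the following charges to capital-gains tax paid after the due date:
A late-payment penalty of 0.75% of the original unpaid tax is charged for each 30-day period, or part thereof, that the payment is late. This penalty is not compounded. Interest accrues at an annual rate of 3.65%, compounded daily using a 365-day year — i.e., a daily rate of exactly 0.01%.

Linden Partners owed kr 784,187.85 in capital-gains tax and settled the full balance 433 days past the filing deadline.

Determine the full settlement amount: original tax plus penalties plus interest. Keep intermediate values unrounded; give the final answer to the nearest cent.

kr 907,108.40

Penalty periods: ⌈433/30⌉ = 15; penalty = 15 × 0.75% × kr 784,187.85 = kr 88,221.13…
Interest: kr 784,187.85 × ((1 + 0.0001)^433 − 1) = kr 784,187.85 × 0.04424886… = kr 34,699.4204…
Total = kr 784,187.85 + kr 88,221.1331… + kr 34,699.4204… = kr 907,108.40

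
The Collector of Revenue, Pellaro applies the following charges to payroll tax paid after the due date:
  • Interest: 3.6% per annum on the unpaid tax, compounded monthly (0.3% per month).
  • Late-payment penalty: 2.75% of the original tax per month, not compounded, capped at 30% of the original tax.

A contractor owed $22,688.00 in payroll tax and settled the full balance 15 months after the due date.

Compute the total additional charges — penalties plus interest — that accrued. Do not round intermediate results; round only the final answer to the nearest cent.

$7,849.08

Penalty (uncapped): 15 × 2.75% × $22,688.00 = $9,358.80; cap = 30% × $22,688.00 = $6,806.40 → penalty = $6,806.40
Interest: $22,688.00 × ((1 + 0.003)^15 − 1) = $22,688.00 × 0.0459574… = $1,042.6814…
Penalties + interest = $6,806.4000 + $1,042.6814… = $7,849.08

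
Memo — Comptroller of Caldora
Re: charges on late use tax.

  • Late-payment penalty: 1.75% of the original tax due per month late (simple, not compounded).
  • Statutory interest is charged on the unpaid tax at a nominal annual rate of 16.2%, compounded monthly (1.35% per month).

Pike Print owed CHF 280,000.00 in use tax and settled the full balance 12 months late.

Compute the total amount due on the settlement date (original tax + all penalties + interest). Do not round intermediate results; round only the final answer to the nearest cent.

Late-payment penalty: 12 × 1.75% × CHF 280,000.00 = CHF 58,800.00
Interest: CHF 280,000.00 × ((1 + 0.0135)^12 − 1) = CHF 280,000.00 × 0.1745866… = CHF 48,884.2437…
Total = CHF 280,000.00 + CHF 58,800.0000 + CHF 48,884.2437… = CHF 387,684.24

CHF 387,684.24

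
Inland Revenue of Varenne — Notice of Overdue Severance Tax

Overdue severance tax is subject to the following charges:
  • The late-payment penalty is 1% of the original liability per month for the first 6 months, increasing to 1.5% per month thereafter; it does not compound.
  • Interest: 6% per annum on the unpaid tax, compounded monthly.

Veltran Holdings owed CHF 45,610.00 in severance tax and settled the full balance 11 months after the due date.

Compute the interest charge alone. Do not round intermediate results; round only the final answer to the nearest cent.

CHF 2,572.21

Interest (6%/yr ÷ 12 = 0.5%/month): CHF 45,610.00 × ((1 + 0.005)^11 − 1) = CHF 2,572.2139…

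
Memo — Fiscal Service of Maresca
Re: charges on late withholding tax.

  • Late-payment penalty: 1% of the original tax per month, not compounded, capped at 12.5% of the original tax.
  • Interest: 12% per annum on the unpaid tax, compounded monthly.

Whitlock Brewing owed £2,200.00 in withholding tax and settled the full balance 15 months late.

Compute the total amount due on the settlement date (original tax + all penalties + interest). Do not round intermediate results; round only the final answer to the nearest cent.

£2,829.13

Penalty (uncapped): 15 × 1% × £2,200.00 = £330.00; cap = 12.5% × £2,200.00 = £275.00 → penalty = £275.00
Interest (12%/yr ÷ 12 = 1%/month): £2,200.00 × ((1 + 0.01)^15 − 1) = £354.1317…
Total = £2,200.00 + £275.0000 + £354.1317… = £2,829.13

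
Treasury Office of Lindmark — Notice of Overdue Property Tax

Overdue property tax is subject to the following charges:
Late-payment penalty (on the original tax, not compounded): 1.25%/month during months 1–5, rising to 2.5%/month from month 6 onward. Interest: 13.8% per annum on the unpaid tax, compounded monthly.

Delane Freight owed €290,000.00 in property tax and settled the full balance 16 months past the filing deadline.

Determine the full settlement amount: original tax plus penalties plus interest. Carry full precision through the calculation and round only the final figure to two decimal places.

Penalty, months 1–5: 5 × 1.25% × €290,000.00 = €18,125.00
Penalty, months 6–16: 11 × 2.5% × €290,000.00 = €79,750.00
Interest (13.8%/yr ÷ 12 = 1.15%/month): €290,000.00 × ((1 + 0.0115)^16 − 1) = €58,218.7816…
Total = €290,000.00 + €97,875.0000 + €58,218.7816… = €446,093.78

€446,093.78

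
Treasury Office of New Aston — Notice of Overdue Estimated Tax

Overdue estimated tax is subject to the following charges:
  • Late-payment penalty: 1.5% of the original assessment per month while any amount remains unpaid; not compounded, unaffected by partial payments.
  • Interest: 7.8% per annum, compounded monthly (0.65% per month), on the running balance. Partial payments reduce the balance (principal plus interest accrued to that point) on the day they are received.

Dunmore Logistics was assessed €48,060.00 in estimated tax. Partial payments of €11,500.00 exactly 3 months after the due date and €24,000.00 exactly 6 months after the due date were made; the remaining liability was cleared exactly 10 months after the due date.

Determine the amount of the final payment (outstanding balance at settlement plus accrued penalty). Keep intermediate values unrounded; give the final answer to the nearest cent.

€21,822.20

Balance at month 3: €48,060.0000 × (1 + 0.0065)^3 = €49,003.2748…
After €11,500.00 payment: €49,003.2748… − €11,500.00 = €37,503.2748…
Balance at month 6: €37,503.2748… × (1 + 0.0065)^3 = €38,239.3525…
After €24,000.00 payment: €38,239.3525… − €24,000.00 = €14,239.3525…
Balance at month 10: €14,239.3525… × (1 + 0.0065)^4 = €14,613.2010…
Penalty: 10 × 1.5% × €48,060.00 = €7,209.00
Final settlement = outstanding balance + penalty = €14,613.2010… + €7,209.00 = €21,822.20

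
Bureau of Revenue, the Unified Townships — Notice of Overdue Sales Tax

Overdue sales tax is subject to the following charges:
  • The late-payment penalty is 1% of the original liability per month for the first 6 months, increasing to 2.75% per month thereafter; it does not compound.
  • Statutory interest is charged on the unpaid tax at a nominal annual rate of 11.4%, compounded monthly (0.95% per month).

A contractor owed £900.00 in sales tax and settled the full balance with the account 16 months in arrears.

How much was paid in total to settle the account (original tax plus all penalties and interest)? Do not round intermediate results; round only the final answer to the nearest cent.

Penalty, months 1–6: 6 × 1% × £900.00 = £54.00
Penalty, months 7–16: 10 × 2.75% × £900.00 = £247.50
Interest: £900.00 × ((1 + 0.0095)^16 − 1) = £900.00 × 0.1633253… = £146.9928…
Total = £900.00 + £301.5000 + £146.9928… = £1,348.49

£1,348.49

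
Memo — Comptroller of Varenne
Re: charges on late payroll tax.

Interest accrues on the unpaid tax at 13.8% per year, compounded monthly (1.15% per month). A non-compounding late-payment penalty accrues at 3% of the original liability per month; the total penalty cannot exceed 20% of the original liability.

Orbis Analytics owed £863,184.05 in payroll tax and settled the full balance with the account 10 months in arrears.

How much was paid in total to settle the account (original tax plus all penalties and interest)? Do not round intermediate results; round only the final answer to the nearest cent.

Penalty (uncapped): 10 × 3% × £863,184.05 = £258,955.22…; cap = 20% × £863,184.05 = £172,636.81 → penalty = £172,636.81
Interest: £863,184.05 × ((1 + 0.0115)^10 − 1) = £863,184.05 × 0.1211375… = £104,563.9398…
Total = £863,184.05 + £172,636.8100 + £104,563.9398… = £1,140,384.80

£1,140,384.80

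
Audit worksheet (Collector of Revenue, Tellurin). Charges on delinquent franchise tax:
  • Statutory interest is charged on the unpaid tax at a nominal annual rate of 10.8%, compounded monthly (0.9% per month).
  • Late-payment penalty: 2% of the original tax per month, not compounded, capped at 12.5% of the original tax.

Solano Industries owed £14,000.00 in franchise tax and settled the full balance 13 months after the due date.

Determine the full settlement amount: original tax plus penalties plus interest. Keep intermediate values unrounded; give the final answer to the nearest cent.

£17,479.44

Penalty (uncapped): 13 × 2% × £14,000.00 = £3,640.00; cap = 12.5% × £14,000.00 = £1,750.00 → penalty = £1,750.00
Interest: £14,000.00 × ((1 + 0.009)^13 − 1) = £14,000.00 × 0.1235313… = £1,729.4377…
Total = £14,000.00 + £1,750.0000 + £1,729.4377… = £17,479.44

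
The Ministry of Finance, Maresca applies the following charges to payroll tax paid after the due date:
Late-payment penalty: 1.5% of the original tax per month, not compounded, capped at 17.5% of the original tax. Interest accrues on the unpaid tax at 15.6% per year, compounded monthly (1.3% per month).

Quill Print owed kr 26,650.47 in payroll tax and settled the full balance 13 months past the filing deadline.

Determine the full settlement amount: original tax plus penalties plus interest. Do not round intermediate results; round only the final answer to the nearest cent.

Penalty (uncapped): 13 × 1.5% × kr 26,650.47 = kr 5,196.84…; cap = 17.5% × kr 26,650.47 = kr 4,663.83… → penalty = kr 4,663.83…
Interest: kr 26,650.47 × ((1 + 0.013)^13 − 1) = kr 26,650.47 × 0.1828312… = kr 4,872.5387…
Total = kr 26,650.47 + kr 4,663.8323… + kr 4,872.5387… = kr 36,186.84

kr 36,186.84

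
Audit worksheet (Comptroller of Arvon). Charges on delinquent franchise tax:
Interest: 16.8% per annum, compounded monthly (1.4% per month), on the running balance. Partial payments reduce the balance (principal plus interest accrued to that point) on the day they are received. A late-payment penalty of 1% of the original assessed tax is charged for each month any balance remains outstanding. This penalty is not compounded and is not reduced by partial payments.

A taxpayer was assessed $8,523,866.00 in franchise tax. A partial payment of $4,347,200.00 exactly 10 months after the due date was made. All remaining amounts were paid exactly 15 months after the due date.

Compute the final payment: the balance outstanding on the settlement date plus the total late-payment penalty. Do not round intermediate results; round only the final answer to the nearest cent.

$7,118,837.57

Balance at month 10: $8,523,866.0000 × (1 + 0.014)^10 = $9,795,264.4107…
After $4,347,200.00 payment: $9,795,264.4107… − $4,347,200.00 = $5,448,064.4107…
Balance at month 15: $5,448,064.4107… × (1 + 0.014)^5 = $5,840,257.6699…
Penalty: 15 × 1% × $8,523,866.00 = $1,278,579.90
Final settlement = outstanding balance + penalty = $5,840,257.6699… + $1,278,579.90 = $7,118,837.57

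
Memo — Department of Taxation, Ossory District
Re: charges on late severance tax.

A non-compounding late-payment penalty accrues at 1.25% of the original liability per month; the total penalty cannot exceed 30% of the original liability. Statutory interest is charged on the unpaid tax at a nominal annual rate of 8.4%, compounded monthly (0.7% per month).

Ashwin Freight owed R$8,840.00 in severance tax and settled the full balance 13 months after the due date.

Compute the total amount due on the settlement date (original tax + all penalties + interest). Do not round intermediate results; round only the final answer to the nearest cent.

R$11,115.61

Penalty: 13 × 1.25% × R$8,840.00 = R$1,436.50 (below the 30% cap of R$2,652.00)
Interest: R$8,840.00 × ((1 + 0.007)^13 − 1) = R$8,840.00 × 0.0949218… = R$839.1090…
Total = R$8,840.00 + R$1,436.5000 + R$839.1090… = R$11,115.61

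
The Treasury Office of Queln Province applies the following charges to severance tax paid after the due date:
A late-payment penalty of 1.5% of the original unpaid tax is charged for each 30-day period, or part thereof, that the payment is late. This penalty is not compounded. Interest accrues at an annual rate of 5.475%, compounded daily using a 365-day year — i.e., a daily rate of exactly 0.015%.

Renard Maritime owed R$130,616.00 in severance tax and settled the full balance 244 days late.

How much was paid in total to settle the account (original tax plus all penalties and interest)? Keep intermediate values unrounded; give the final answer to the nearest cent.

Penalty periods: ⌈244/30⌉ = 9; penalty = 9 × 1.5% × R$130,616.00 = R$17,633.16
Interest: R$130,616.00 × ((1 + 0.00015)^244 − 1) = R$130,616.00 × 0.03727518… = R$4,868.7349…
Total = R$130,616.00 + R$17,633.1600 + R$4,868.7349… = R$153,117.89

R$153,117.89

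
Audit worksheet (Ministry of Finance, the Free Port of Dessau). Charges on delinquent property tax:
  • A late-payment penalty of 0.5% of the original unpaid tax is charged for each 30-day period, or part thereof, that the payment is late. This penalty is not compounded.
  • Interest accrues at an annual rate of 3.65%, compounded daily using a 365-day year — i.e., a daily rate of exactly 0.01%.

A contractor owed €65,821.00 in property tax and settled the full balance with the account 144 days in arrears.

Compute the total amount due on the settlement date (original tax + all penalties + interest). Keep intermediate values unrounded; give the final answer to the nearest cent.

€68,421.16

Penalty periods: ⌈144/30⌉ = 5; penalty = 5 × 0.5% × €65,821.00 = €1,645.53…
Interest: €65,821.00 × ((1 + 0.0001)^144 − 1) = €65,821.00 × 0.01450345… = €954.6315…
Total = €65,821.00 + €1,645.5250 + €954.6315… = €68,421.16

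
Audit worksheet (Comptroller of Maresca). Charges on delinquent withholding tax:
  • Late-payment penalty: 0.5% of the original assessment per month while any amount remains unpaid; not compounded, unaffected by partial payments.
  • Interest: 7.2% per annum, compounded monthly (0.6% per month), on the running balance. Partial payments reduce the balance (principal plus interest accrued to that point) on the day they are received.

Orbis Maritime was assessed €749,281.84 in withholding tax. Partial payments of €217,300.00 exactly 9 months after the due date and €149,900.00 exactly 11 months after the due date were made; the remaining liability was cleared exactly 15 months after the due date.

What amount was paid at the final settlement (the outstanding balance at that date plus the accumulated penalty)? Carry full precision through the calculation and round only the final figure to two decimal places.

Balance at month 9: €749,281.8400 × (1 + 0.006)^9 = €790,727.8467…
After €217,300.00 payment: €790,727.8467… − €217,300.00 = €573,427.8467…
Balance at month 11: €573,427.8467… × (1 + 0.006)^2 = €580,329.6242…
After €149,900.00 payment: €580,329.6242… − €149,900.00 = €430,429.6242…
Balance at month 15: €430,429.6242… × (1 + 0.006)^4 = €440,853.2805…
Penalty: 15 × 0.5% × €749,281.84 = €56,196.14…
Final settlement = outstanding balance + penalty = €440,853.2805… + €56,196.14… = €497,049.42

€497,049.42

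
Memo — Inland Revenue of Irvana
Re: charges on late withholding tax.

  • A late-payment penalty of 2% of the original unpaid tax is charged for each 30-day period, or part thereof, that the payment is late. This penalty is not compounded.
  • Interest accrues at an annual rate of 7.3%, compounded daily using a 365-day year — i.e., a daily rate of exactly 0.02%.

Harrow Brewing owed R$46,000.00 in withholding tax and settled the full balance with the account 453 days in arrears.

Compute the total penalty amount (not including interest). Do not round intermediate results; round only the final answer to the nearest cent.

R$14,720.00

Penalty periods: ⌈453/30⌉ = 16; penalty = 16 × 2% × R$46,000.00 = R$14,720.00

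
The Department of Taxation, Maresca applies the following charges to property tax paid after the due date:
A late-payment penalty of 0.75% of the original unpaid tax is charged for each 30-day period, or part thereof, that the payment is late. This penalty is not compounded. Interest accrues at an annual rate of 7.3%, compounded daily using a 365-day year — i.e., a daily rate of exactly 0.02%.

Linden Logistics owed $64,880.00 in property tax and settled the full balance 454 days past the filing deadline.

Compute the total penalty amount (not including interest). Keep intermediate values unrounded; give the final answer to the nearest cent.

Penalty periods: ⌈454/30⌉ = 16; penalty = 16 × 0.75% × $64,880.00 = $7,785.60

$7,785.60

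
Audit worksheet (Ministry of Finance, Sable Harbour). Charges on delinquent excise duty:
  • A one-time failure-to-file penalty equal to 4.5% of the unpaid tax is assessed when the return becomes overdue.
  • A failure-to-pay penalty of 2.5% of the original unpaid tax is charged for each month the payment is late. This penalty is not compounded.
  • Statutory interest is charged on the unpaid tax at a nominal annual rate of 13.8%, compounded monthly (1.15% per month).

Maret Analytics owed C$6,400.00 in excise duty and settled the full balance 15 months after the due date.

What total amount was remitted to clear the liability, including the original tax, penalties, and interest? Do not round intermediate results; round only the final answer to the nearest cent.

C$10,285.46

Failure-to-file penalty: 4.5% × C$6,400.00 = C$288.00
Failure-to-pay penalty: 15 × 2.5% × C$6,400.00 = C$2,400.00
Interest: C$6,400.00 × ((1 + 0.0115)^15 − 1) = C$6,400.00 × 0.1871027… = C$1,197.4575…
Total = C$6,400.00 + C$2,688.0000 + C$1,197.4575… = C$10,285.46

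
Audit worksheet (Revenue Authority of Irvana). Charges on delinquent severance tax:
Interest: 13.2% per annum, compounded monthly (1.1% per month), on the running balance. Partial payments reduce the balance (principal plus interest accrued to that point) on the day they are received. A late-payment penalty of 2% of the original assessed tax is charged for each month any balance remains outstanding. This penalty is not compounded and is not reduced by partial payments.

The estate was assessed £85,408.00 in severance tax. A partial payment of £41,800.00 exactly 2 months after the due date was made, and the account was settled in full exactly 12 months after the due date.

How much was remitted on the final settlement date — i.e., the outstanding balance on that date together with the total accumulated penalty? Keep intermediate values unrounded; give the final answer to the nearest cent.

£71,255.08

Balance at month 2: £85,408.0000 × (1 + 0.011)^2 = £87,297.3104…
After £41,800.00 payment: £87,297.3104… − £41,800.00 = £45,497.3104…
Balance at month 12: £45,497.3104… × (1 + 0.011)^10 = £50,757.1559…
Penalty: 12 × 2% × £85,408.00 = £20,497.92
Final settlement = outstanding balance + penalty = £50,757.1559… + £20,497.92 = £71,255.08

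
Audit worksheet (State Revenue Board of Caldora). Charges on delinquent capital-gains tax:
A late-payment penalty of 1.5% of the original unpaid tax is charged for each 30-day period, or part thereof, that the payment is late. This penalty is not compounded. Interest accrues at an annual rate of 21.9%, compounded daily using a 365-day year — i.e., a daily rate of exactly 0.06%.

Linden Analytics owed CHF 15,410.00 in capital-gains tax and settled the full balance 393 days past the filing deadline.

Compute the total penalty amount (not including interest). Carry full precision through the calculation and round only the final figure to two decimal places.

CHF 3,236.10

Penalty periods: ⌈393/30⌉ = 14; penalty = 14 × 1.5% × CHF 15,410.00 = CHF 3,236.10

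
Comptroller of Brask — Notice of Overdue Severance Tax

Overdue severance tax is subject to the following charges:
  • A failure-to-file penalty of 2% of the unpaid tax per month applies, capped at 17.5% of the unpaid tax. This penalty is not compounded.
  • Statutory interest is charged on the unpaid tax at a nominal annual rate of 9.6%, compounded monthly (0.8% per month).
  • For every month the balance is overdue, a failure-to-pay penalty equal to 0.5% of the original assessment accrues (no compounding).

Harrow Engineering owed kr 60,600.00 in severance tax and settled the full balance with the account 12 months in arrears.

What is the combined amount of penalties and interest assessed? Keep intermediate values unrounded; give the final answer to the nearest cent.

Failure-to-file: 12 × 2% × kr 60,600.00 = kr 14,544.00, capped at 17.5% × kr 60,600.00 = kr 10,605.00
Failure-to-pay penalty = 0.5% × kr 60,600.00 × 12 mo = kr 3,636.00
Interest: kr 60,600.00 × ((1 + 0.008)^12 − 1) = kr 60,600.00 × 0.1003387… = kr 6,080.5248…
Penalties + interest = kr 14,241.0000 + kr 6,080.5248… = kr 20,321.52

kr 20,321.52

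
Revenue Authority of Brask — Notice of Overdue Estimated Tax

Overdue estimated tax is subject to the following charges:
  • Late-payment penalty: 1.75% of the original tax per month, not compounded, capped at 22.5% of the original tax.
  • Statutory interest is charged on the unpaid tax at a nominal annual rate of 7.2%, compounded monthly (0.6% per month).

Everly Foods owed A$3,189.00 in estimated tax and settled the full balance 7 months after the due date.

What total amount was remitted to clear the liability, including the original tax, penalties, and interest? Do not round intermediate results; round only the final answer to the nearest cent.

A$3,716.03

Penalty: 7 × 1.75% × A$3,189.00 = A$390.65… (below the 22.5% cap of A$717.53…)
Interest: A$3,189.00 × ((1 + 0.006)^7 − 1) = A$3,189.00 × 0.0427636… = A$136.3731…
Total = A$3,189.00 + A$390.6525 + A$136.3731… = A$3,716.03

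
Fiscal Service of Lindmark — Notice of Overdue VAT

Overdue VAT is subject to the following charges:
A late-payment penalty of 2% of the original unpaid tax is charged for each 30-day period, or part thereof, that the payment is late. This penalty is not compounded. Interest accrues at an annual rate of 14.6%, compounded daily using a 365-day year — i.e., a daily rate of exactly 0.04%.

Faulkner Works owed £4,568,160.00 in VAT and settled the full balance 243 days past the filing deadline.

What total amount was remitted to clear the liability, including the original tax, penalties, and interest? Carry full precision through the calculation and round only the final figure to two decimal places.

£5,856,652.24

Penalty periods: ⌈243/30⌉ = 9; penalty = 9 × 2% × £4,568,160.00 = £822,268.80
Interest: £4,568,160.00 × ((1 + 0.0004)^243 − 1) = £4,568,160.00 × 0.10205935… = £466,223.4367…
Total = £4,568,160.00 + £822,268.8000 + £466,223.4367… = £5,856,652.24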